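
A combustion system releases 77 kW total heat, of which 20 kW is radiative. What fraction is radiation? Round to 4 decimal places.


f_rad = Q_rad / Q_total
f_rad = 20 / 77 = 0.2597


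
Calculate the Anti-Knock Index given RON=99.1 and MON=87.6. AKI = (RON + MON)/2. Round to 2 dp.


AKI = (RON + MON) / 2
AKI = (99.1 + 87.6) / 2
AKI = 186.7 / 2 = 93.35


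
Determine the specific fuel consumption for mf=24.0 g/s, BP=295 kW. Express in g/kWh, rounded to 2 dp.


SFC = (mf / BP) * 3600
Rate = 24.0 / 295 = 0.081356 g/(s*kW)
SFC = 0.081356 * 3600 = 292.88 g/kWh


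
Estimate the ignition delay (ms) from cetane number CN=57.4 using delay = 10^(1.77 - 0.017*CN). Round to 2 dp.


delay = 10^(1.77 - 0.017*CN)
Exponent = 1.77 - 0.017*57.4 = 0.7942
delay = 10^0.7942 = 6.23 ms


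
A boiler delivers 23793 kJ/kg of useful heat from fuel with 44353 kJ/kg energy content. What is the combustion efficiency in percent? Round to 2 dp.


Efficiency = (Q_useful / Q_fuel) * 100
Efficiency = (23793 / 44353) * 100
Efficiency = 0.5364 * 100 = 53.64%


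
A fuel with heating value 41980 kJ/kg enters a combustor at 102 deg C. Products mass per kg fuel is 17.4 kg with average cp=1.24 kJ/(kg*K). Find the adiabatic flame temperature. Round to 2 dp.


T_ad = T_in + Hc / (m_p * cp)
Denominator = 17.4 * 1.24 = 21.5760
Temperature rise = 41980 / 21.5760 = 1945.68 K
T_ad = 102 + 1945.68 = 2047.68 deg C


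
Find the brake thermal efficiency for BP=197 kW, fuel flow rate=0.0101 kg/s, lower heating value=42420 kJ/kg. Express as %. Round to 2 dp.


eta_BTE = (BP / (mf * LHV)) * 100
Denominator = 0.0101 * 42420 = 428.4420 kW
eta_BTE = (197 / 428.4420) * 100 = 45.98%


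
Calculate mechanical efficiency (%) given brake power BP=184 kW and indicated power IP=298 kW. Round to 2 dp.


eta_mech = (BP / IP) * 100
Ratio = 184 / 298 = 0.6174
eta_mech = 0.6174 * 100 = 61.74%


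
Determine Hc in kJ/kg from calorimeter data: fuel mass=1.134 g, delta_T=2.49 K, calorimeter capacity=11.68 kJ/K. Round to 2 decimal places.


Hc = C_cal * delta_T / m_fuel
Q_released = 11.68 * 2.49 = 29.0832 kJ
m_fuel = 1.134 g = 1.134/1000 kg = 0.001134 kg
Hc = 29.0832 / 0.001134 = 25646.56 kJ/kg


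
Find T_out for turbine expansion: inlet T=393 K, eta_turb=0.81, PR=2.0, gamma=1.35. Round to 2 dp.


T_out = T_in * (1 - eta * (1 - PR^(-(gamma-1)/gamma)))
Exponent = -(1.35-1)/1.35 = -0.25925926
PR^exp = 2.0^(-0.25925926) = 0.83551680
Factor = 1 - 0.81*(1 - 0.83551680) = 0.86676861
T_out = 393 * 0.86676861 = 340.64 K


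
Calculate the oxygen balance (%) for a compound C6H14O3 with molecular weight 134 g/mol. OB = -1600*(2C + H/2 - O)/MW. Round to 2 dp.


OB = -1600 * (2C + H/2 - O) / MW
Inner = 2*6 + 14/2 - 3 = 16.00
OB = -1600 * 16.00 / 134 = -191.04%


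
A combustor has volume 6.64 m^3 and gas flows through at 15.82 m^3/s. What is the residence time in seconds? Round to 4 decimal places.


tau = V / Q_flow
tau = 6.64 / 15.82 = 0.4197 s


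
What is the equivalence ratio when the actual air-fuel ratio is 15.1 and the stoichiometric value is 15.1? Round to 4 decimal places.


phi = AFR_stoich / AFR_actual
phi = 15.1 / 15.1 = 1.0000


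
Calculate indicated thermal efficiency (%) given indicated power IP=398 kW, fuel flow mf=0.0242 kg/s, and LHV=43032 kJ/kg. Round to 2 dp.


eta_ith = (IP / (mf * LHV)) * 100
Denominator = 0.0242 * 43032 = 1041.3744 kW
eta_ith = (398 / 1041.3744) * 100 = 38.22%


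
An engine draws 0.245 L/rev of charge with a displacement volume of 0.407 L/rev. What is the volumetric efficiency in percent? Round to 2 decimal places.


eta_v = (V_actual / V_disp) * 100
Ratio = 0.245 / 0.407 = 0.6020
eta_v = 0.6020 * 100 = 60.20%


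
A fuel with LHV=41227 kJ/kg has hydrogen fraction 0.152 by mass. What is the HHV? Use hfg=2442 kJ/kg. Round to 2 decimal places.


HHV = LHV + hfg * 9 * H
Water addition = 2442 * 9 * 0.152 = 3340.656 kJ/kg
HHV = 41227 + 3340.656 = 44567.66 kJ/kg


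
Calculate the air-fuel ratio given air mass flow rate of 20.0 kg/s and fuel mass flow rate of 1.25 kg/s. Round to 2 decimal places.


AFR = m_air / m_fuel
AFR = 20.0 / 1.25 = 16.00


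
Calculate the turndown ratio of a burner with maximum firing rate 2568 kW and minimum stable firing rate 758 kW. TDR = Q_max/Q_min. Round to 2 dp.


TDR = Q_max / Q_min
TDR = 2568 / 758 = 3.39


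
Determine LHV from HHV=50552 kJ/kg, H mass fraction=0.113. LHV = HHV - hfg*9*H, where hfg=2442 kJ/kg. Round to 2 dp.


LHV = HHV - hfg * 9 * H
Water correction = 2442 * 9 * 0.113 = 2483.514 kJ/kg
LHV = 50552 - 2483.514 = 48068.49 kJ/kg


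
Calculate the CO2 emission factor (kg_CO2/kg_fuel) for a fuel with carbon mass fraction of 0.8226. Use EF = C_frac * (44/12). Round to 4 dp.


EF = C_frac * (M_CO2 / M_C)
EF = 0.8226 * (44/12)
EF = 0.8226 * 3.666667 = 3.0162 kg_CO2/kg_fuel


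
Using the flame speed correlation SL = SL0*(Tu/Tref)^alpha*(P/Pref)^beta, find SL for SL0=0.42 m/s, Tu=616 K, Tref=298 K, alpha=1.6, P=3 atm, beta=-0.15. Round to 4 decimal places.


SL = SL0 * (Tu/Tref)^alpha * (P/Pref)^beta
T ratio = 616/298 = 2.06711409
(T ratio)^alpha = 2.06711409^1.6 = 3.195826
(P/Pref)^beta = 3^(-0.15) = 0.848070
SL = 0.42 * 3.195826 * 0.848070 = 1.1383 m/s


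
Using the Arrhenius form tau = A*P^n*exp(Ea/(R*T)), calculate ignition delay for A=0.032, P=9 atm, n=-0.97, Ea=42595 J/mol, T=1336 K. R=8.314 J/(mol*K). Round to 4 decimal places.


tau = A * P^n * exp(Ea/(R*T))
P^n = 9^(-0.97) = 0.11868198
Ea/(R*T) = 42595/(8.314*1336) = 3.834795
exp(Ea/(R*T)) = 46.283935
tau = 0.032 * 0.11868198 * 46.283935 = 0.1758 ms


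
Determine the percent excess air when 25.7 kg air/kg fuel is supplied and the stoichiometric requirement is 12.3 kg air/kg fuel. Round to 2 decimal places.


Excess air = actual - stoichiometric = 25.7 - 12.3 = 13.40 kg/kg fuel
Excess air % = (excess / stoich) * 100 = (13.40 / 12.3) * 100 = 108.94%


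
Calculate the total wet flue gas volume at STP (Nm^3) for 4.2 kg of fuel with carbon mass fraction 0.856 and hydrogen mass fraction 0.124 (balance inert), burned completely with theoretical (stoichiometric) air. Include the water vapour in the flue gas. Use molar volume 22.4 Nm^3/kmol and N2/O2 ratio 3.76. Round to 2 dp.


Per kg fuel: CO2 = (C/12 kmol)*22.4 = (0.856/12)*22.4 = 1.59787 Nm^3
Per kg fuel: H2O = (H/2 kmol)*22.4 = (0.124/2)*22.4 = 1.38880 Nm^3
O2 needed per kg fuel = C/12 + H/4 = 0.856/12 + 0.124/4 = 0.10233333 kmol
Per kg fuel: N2 = O2*3.76*22.4 = 0.10233333*3.76*22.4 = 8.61892 Nm^3
Total per kg = 1.59787 + 1.38880 + 8.61892 = 11.60559 Nm^3
Total = 11.60559 * 4.2 = 48.74 Nm^3


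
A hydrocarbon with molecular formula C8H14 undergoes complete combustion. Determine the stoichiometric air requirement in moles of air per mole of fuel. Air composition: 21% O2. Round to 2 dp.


Balanced combustion: C8H14 + 11.5 O2 -> 8 CO2 + 7 H2O
O2 needed = C + H/4 = 8 + 14/4 = 11.50 moles
Air moles = O2 / 0.21 = 11.50 / 0.21 = 54.76 moles air


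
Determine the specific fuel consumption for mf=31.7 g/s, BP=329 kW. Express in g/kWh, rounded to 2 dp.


SFC = (mf / BP) * 3600
Rate = 31.7 / 329 = 0.096353 g/(s*kW)
SFC = 0.096353 * 3600 = 346.87 g/kWh


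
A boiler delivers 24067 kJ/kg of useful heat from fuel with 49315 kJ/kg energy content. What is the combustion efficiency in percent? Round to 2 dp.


Efficiency = (Q_useful / Q_fuel) * 100
Efficiency = (24067 / 49315) * 100
Efficiency = 0.4880 * 100 = 48.80%


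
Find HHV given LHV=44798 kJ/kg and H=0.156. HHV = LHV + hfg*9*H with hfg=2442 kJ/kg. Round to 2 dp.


HHV = LHV + hfg * 9 * H
Water addition = 2442 * 9 * 0.156 = 3428.568 kJ/kg
HHV = 44798 + 3428.568 = 48226.57 kJ/kg


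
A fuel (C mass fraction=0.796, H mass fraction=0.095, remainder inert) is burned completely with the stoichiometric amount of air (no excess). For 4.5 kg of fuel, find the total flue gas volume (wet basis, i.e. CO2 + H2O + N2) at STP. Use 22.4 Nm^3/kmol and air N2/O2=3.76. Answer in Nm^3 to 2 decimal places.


Per kg fuel: CO2 = (C/12 kmol)*22.4 = (0.796/12)*22.4 = 1.48587 Nm^3
Per kg fuel: H2O = (H/2 kmol)*22.4 = (0.095/2)*22.4 = 1.06400 Nm^3
O2 needed per kg fuel = C/12 + H/4 = 0.796/12 + 0.095/4 = 0.09008333 kmol
Per kg fuel: N2 = O2*3.76*22.4 = 0.09008333*3.76*22.4 = 7.58718 Nm^3
Total per kg = 1.48587 + 1.06400 + 7.58718 = 10.13705 Nm^3
Total = 10.13705 * 4.5 = 45.62 Nm^3


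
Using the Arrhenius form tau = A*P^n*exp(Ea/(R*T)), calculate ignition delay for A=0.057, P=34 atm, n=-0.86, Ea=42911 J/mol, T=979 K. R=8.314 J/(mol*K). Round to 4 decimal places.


tau = A * P^n * exp(Ea/(R*T))
P^n = 34^(-0.86) = 0.04818680
Ea/(R*T) = 42911/(8.314*979) = 5.272006
exp(Ea/(R*T)) = 194.806418
tau = 0.057 * 0.04818680 * 194.806418 = 0.5351 ms


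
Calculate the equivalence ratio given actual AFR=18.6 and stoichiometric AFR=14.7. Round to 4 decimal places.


phi = AFR_stoich / AFR_actual
phi = 14.7 / 18.6 = 0.7903


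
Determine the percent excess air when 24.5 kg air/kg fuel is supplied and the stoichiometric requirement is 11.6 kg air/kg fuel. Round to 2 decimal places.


Excess air = actual - stoichiometric = 24.5 - 11.6 = 12.90 kg/kg fuel
Excess air % = (excess / stoich) * 100 = (12.90 / 11.6) * 100 = 111.21%


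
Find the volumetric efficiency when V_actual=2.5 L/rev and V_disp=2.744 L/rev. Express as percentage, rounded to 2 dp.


eta_v = (V_actual / V_disp) * 100
Ratio = 2.5 / 2.744 = 0.9111
eta_v = 0.9111 * 100 = 91.11%


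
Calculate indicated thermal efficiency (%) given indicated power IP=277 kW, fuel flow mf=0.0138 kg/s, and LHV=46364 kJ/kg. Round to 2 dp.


eta_ith = (IP / (mf * LHV)) * 100
Denominator = 0.0138 * 46364 = 639.8232 kW
eta_ith = (277 / 639.8232) * 100 = 43.29%


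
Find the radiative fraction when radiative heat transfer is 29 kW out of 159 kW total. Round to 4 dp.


f_rad = Q_rad / Q_total
f_rad = 29 / 159 = 0.1824


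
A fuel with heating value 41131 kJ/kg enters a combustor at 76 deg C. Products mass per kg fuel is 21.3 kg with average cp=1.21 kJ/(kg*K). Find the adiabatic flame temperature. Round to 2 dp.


T_ad = T_in + Hc / (m_p * cp)
Denominator = 21.3 * 1.21 = 25.7730
Temperature rise = 41131 / 25.7730 = 1595.89 K
T_ad = 76 + 1595.89 = 1671.89 deg C


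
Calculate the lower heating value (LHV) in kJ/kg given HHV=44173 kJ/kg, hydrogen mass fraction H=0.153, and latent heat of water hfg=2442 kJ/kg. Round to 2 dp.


LHV = HHV - hfg * 9 * H
Water correction = 2442 * 9 * 0.153 = 3362.634 kJ/kg
LHV = 44173 - 3362.634 = 40810.37 kJ/kg


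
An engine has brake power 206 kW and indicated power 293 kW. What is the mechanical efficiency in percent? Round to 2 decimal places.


eta_mech = (BP / IP) * 100
Ratio = 206 / 293 = 0.7031
eta_mech = 0.7031 * 100 = 70.31%


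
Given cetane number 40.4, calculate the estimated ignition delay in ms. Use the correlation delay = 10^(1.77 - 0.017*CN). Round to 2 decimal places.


delay = 10^(1.77 - 0.017*CN)
Exponent = 1.77 - 0.017*40.4 = 1.0832
delay = 10^1.0832 = 12.11 ms


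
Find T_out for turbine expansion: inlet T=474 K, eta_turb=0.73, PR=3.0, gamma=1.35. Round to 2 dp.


T_out = T_in * (1 - eta * (1 - PR^(-(gamma-1)/gamma)))
Exponent = -(1.35-1)/1.35 = -0.25925926
PR^exp = 3.0^(-0.25925926) = 0.75214556
Factor = 1 - 0.73*(1 - 0.75214556) = 0.81906626
T_out = 474 * 0.81906626 = 388.24 K


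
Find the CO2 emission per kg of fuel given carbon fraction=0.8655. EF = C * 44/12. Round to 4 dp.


EF = C_frac * (M_CO2 / M_C)
EF = 0.8655 * (44/12)
EF = 0.8655 * 3.666667 = 3.1735 kg_CO2/kg_fuel


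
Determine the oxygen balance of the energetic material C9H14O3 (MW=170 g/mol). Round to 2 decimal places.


OB = -1600 * (2C + H/2 - O) / MW
Inner = 2*9 + 14/2 - 3 = 22.00
OB = -1600 * 22.00 / 170 = -207.06%


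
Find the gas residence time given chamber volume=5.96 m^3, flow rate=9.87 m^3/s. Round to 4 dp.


tau = V / Q_flow
tau = 5.96 / 9.87 = 0.6039 s


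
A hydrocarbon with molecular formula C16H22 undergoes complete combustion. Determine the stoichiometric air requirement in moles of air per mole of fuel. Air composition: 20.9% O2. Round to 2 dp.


Balanced combustion: C16H22 + 21.5 O2 -> 16 CO2 + 11 H2O
O2 needed = C + H/4 = 16 + 22/4 = 21.50 moles
Air moles = O2 / 0.209 = 21.50 / 0.209 = 102.87 moles air


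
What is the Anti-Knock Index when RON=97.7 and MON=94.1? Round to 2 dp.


AKI = (RON + MON) / 2
AKI = (97.7 + 94.1) / 2
AKI = 191.8 / 2 = 95.90


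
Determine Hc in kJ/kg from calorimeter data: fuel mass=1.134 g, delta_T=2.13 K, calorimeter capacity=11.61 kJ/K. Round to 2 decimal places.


Hc = C_cal * delta_T / m_fuel
Q_released = 11.61 * 2.13 = 24.7293 kJ
m_fuel = 1.134 g = 1.134/1000 kg = 0.001134 kg
Hc = 24.7293 / 0.001134 = 21807.14 kJ/kg


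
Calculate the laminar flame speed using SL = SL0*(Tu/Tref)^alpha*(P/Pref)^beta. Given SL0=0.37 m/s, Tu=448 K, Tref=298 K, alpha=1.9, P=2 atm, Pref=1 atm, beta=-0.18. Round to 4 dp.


SL = SL0 * (Tu/Tref)^alpha * (P/Pref)^beta
T ratio = 448/298 = 1.50335570
(T ratio)^alpha = 1.50335570^1.9 = 2.169788
(P/Pref)^beta = 2^(-0.18) = 0.882703
SL = 0.37 * 2.169788 * 0.882703 = 0.7087 m/s


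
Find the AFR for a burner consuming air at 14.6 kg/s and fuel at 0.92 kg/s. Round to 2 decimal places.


AFR = m_air / m_fuel
AFR = 14.6 / 0.92 = 15.87


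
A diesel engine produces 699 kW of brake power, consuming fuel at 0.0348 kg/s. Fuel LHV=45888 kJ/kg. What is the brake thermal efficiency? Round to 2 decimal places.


eta_BTE = (BP / (mf * LHV)) * 100
Denominator = 0.0348 * 45888 = 1596.9024 kW
eta_BTE = (699 / 1596.9024) * 100 = 43.77%


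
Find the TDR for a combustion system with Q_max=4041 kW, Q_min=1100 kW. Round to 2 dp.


TDR = Q_max / Q_min
TDR = 4041 / 1100 = 3.67


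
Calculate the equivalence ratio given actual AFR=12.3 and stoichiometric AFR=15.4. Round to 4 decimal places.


phi = AFR_stoich / AFR_actual
phi = 15.4 / 12.3 = 1.2520


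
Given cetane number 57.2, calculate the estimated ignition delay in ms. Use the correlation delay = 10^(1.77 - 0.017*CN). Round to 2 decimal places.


delay = 10^(1.77 - 0.017*CN)
Exponent = 1.77 - 0.017*57.2 = 0.7976
delay = 10^0.7976 = 6.27 ms


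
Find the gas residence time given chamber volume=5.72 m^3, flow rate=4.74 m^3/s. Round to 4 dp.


tau = V / Q_flow
tau = 5.72 / 4.74 = 1.2068 s


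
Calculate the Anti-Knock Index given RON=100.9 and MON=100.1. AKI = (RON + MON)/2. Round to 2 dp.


AKI = (RON + MON) / 2
AKI = (100.9 + 100.1) / 2
AKI = 201.0 / 2 = 100.50


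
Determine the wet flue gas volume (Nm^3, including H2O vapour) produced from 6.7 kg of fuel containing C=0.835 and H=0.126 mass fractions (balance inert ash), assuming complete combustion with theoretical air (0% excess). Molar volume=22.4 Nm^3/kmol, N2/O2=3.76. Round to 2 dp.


Per kg fuel: CO2 = (C/12 kmol)*22.4 = (0.835/12)*22.4 = 1.55867 Nm^3
Per kg fuel: H2O = (H/2 kmol)*22.4 = (0.126/2)*22.4 = 1.41120 Nm^3
O2 needed per kg fuel = C/12 + H/4 = 0.835/12 + 0.126/4 = 0.10108333 kmol
Per kg fuel: N2 = O2*3.76*22.4 = 0.10108333*3.76*22.4 = 8.51364 Nm^3
Total per kg = 1.55867 + 1.41120 + 8.51364 = 11.48351 Nm^3
Total = 11.48351 * 6.7 = 76.94 Nm^3


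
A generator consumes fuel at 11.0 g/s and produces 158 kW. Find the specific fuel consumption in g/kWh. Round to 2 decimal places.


SFC = (mf / BP) * 3600
Rate = 11.0 / 158 = 0.069620 g/(s*kW)
SFC = 0.069620 * 3600 = 250.63 g/kWh


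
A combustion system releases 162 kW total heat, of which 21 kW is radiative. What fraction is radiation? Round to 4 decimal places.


f_rad = Q_rad / Q_total
f_rad = 21 / 162 = 0.1296


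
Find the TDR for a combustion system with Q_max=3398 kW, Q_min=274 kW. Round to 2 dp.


TDR = Q_max / Q_min
TDR = 3398 / 274 = 12.40


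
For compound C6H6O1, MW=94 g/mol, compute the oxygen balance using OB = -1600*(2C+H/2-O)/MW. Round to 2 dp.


OB = -1600 * (2C + H/2 - O) / MW
Inner = 2*6 + 6/2 - 1 = 14.00
OB = -1600 * 14.00 / 94 = -238.30%


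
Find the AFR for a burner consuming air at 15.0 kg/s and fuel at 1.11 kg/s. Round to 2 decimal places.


AFR = m_air / m_fuel
AFR = 15.0 / 1.11 = 13.51


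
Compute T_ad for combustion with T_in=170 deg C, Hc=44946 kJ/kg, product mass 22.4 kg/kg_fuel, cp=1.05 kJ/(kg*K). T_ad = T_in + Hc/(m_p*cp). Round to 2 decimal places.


T_ad = T_in + Hc / (m_p * cp)
Denominator = 22.4 * 1.05 = 23.5200
Temperature rise = 44946 / 23.5200 = 1910.97 K
T_ad = 170 + 1910.97 = 2080.97 deg C


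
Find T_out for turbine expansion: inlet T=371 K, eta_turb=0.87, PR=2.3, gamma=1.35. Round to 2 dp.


T_out = T_in * (1 - eta * (1 - PR^(-(gamma-1)/gamma)))
Exponent = -(1.35-1)/1.35 = -0.25925926
PR^exp = 2.3^(-0.25925926) = 0.80578413
Factor = 1 - 0.87*(1 - 0.80578413) = 0.83103219
T_out = 371 * 0.83103219 = 308.31 K


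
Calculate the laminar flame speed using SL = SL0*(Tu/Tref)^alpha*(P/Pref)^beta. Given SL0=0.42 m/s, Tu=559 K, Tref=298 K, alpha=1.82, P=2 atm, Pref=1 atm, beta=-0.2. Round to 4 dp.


SL = SL0 * (Tu/Tref)^alpha * (P/Pref)^beta
T ratio = 559/298 = 1.87583893
(T ratio)^alpha = 1.87583893^1.82 = 3.142070
(P/Pref)^beta = 2^(-0.2) = 0.870551
SL = 0.42 * 3.142070 * 0.870551 = 1.1488 m/s


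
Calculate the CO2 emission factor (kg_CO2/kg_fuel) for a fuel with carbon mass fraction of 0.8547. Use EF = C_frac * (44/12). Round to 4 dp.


EF = C_frac * (M_CO2 / M_C)
EF = 0.8547 * (44/12)
EF = 0.8547 * 3.666667 = 3.1339 kg_CO2/kg_fuel


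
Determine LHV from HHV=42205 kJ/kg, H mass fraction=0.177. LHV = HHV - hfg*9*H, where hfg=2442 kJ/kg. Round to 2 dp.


LHV = HHV - hfg * 9 * H
Water correction = 2442 * 9 * 0.177 = 3890.106 kJ/kg
LHV = 42205 - 3890.106 = 38314.89 kJ/kg


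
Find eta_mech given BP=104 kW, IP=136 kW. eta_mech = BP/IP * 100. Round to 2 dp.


eta_mech = (BP / IP) * 100
Ratio = 104 / 136 = 0.7647
eta_mech = 0.7647 * 100 = 76.47%


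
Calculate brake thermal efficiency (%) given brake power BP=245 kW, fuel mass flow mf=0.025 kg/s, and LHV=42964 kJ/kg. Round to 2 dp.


eta_BTE = (BP / (mf * LHV)) * 100
Denominator = 0.025 * 42964 = 1074.1000 kW
eta_BTE = (245 / 1074.1000) * 100 = 22.81%


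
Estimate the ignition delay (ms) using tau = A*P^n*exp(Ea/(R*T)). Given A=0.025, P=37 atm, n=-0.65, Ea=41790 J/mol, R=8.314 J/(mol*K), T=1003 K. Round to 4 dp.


tau = A * P^n * exp(Ea/(R*T))
P^n = 37^(-0.65) = 0.09564646
Ea/(R*T) = 41790/(8.314*1003) = 5.011427
exp(Ea/(R*T)) = 150.118819
tau = 0.025 * 0.09564646 * 150.118819 = 0.3590 ms


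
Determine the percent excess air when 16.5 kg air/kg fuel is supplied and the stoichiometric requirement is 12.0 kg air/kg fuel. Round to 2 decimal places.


Excess air = actual - stoichiometric = 16.5 - 12.0 = 4.50 kg/kg fuel
Excess air % = (excess / stoich) * 100 = (4.50 / 12.0) * 100 = 37.50%


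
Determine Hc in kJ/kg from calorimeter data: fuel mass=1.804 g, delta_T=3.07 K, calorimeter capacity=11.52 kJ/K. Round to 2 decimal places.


Hc = C_cal * delta_T / m_fuel
Q_released = 11.52 * 3.07 = 35.3664 kJ
m_fuel = 1.804 g = 1.804/1000 kg = 0.001804 kg
Hc = 35.3664 / 0.001804 = 19604.43 kJ/kg


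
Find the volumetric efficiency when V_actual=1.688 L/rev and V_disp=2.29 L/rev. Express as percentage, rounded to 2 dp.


eta_v = (V_actual / V_disp) * 100
Ratio = 1.688 / 2.29 = 0.7371
eta_v = 0.7371 * 100 = 73.71%


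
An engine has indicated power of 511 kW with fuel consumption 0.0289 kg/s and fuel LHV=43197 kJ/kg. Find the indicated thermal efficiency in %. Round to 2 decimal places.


eta_ith = (IP / (mf * LHV)) * 100
Denominator = 0.0289 * 43197 = 1248.3933 kW
eta_ith = (511 / 1248.3933) * 100 = 40.93%


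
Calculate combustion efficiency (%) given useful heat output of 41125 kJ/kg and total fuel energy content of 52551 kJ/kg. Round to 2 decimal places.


Efficiency = (Q_useful / Q_fuel) * 100
Efficiency = (41125 / 52551) * 100
Efficiency = 0.7826 * 100 = 78.26%


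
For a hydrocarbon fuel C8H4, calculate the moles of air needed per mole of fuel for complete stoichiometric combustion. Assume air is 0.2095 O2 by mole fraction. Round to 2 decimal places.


Balanced combustion: C8H4 + 9 O2 -> 8 CO2 + 2 H2O
O2 needed = C + H/4 = 8 + 4/4 = 9.00 moles
Air moles = O2 / 0.2095 = 9.00 / 0.2095 = 42.96 moles air


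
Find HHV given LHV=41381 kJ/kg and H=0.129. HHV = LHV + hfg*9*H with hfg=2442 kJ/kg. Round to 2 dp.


HHV = LHV + hfg * 9 * H
Water addition = 2442 * 9 * 0.129 = 2835.162 kJ/kg
HHV = 41381 + 2835.162 = 44216.16 kJ/kg


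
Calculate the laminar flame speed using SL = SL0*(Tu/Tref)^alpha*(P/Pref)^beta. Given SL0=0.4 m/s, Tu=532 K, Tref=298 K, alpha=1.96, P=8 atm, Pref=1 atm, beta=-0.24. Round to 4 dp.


SL = SL0 * (Tu/Tref)^alpha * (P/Pref)^beta
T ratio = 532/298 = 1.78523490
(T ratio)^alpha = 1.78523490^1.96 = 3.114031
(P/Pref)^beta = 8^(-0.24) = 0.607097
SL = 0.4 * 3.114031 * 0.607097 = 0.7562 m/s


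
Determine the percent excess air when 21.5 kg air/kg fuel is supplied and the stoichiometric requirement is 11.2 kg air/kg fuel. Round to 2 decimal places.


Excess air = actual - stoichiometric = 21.5 - 11.2 = 10.30 kg/kg fuel
Excess air % = (excess / stoich) * 100 = (10.30 / 11.2) * 100 = 91.96%


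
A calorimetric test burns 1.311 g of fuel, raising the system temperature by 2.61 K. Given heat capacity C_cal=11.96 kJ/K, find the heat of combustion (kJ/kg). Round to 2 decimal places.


Hc = C_cal * delta_T / m_fuel
Q_released = 11.96 * 2.61 = 31.2156 kJ
m_fuel = 1.311 g = 1.311/1000 kg = 0.001311 kg
Hc = 31.2156 / 0.001311 = 23810.53 kJ/kg


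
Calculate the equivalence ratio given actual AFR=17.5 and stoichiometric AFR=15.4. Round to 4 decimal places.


phi = AFR_stoich / AFR_actual
phi = 15.4 / 17.5 = 0.8800


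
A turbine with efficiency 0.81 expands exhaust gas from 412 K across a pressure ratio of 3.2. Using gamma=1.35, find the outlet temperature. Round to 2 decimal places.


T_out = T_in * (1 - eta * (1 - PR^(-(gamma-1)/gamma)))
Exponent = -(1.35-1)/1.35 = -0.25925926
PR^exp = 3.2^(-0.25925926) = 0.73966521
Factor = 1 - 0.81*(1 - 0.73966521) = 0.78912882
T_out = 412 * 0.78912882 = 325.12 K


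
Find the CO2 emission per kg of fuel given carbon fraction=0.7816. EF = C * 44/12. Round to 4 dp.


EF = C_frac * (M_CO2 / M_C)
EF = 0.7816 * (44/12)
EF = 0.7816 * 3.666667 = 2.8659 kg_CO2/kg_fuel


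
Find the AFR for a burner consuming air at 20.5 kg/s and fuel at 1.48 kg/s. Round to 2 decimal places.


AFR = m_air / m_fuel
AFR = 20.5 / 1.48 = 13.85


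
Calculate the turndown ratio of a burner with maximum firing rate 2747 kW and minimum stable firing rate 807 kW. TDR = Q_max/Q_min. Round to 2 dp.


TDR = Q_max / Q_min
TDR = 2747 / 807 = 3.40


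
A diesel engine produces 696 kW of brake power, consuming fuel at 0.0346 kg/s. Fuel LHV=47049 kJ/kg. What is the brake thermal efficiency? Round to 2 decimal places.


eta_BTE = (BP / (mf * LHV)) * 100
Denominator = 0.0346 * 47049 = 1627.8954 kW
eta_BTE = (696 / 1627.8954) * 100 = 42.75%


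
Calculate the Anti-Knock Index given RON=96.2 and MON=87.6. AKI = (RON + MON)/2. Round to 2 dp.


AKI = (RON + MON) / 2
AKI = (96.2 + 87.6) / 2
AKI = 183.8 / 2 = 91.90


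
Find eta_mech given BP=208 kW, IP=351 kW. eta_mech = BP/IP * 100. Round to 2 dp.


eta_mech = (BP / IP) * 100
Ratio = 208 / 351 = 0.5926
eta_mech = 0.5926 * 100 = 59.26%


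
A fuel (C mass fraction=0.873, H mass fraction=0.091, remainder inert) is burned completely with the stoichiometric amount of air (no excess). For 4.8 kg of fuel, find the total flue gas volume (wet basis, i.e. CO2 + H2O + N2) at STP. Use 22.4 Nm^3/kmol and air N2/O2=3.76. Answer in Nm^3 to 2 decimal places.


Per kg fuel: CO2 = (C/12 kmol)*22.4 = (0.873/12)*22.4 = 1.62960 Nm^3
Per kg fuel: H2O = (H/2 kmol)*22.4 = (0.091/2)*22.4 = 1.01920 Nm^3
O2 needed per kg fuel = C/12 + H/4 = 0.873/12 + 0.091/4 = 0.09550000 kmol
Per kg fuel: N2 = O2*3.76*22.4 = 0.09550000*3.76*22.4 = 8.04339 Nm^3
Total per kg = 1.62960 + 1.01920 + 8.04339 = 10.69219 Nm^3
Total = 10.69219 * 4.8 = 51.32 Nm^3


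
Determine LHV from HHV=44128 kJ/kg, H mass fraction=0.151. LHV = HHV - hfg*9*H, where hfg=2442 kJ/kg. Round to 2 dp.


LHV = HHV - hfg * 9 * H
Water correction = 2442 * 9 * 0.151 = 3318.678 kJ/kg
LHV = 44128 - 3318.678 = 40809.32 kJ/kg


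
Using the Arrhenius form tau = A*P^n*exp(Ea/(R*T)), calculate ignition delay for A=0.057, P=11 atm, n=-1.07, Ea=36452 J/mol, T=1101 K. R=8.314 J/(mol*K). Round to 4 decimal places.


tau = A * P^n * exp(Ea/(R*T))
P^n = 11^(-1.07) = 0.07686167
Ea/(R*T) = 36452/(8.314*1101) = 3.982209
exp(Ea/(R*T)) = 53.635371
tau = 0.057 * 0.07686167 * 53.635371 = 0.2350 ms


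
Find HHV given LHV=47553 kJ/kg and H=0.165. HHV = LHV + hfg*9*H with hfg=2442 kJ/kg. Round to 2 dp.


HHV = LHV + hfg * 9 * H
Water addition = 2442 * 9 * 0.165 = 3626.370 kJ/kg
HHV = 47553 + 3626.370 = 51179.37 kJ/kg


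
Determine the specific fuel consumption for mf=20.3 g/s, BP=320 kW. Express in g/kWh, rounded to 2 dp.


SFC = (mf / BP) * 3600
Rate = 20.3 / 320 = 0.063438 g/(s*kW)
SFC = 0.063438 * 3600 = 228.38 g/kWh


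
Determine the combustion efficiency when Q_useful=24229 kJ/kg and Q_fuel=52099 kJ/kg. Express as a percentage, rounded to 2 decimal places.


Efficiency = (Q_useful / Q_fuel) * 100
Efficiency = (24229 / 52099) * 100
Efficiency = 0.4651 * 100 = 46.51%


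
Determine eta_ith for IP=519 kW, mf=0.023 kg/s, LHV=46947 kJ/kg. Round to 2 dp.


eta_ith = (IP / (mf * LHV)) * 100
Denominator = 0.023 * 46947 = 1079.7810 kW
eta_ith = (519 / 1079.7810) * 100 = 48.07%


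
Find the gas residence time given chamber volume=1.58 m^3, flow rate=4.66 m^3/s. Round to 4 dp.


tau = V / Q_flow
tau = 1.58 / 4.66 = 0.3391 s


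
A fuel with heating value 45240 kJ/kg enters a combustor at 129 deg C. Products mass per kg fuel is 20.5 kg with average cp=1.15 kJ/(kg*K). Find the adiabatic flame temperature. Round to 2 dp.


T_ad = T_in + Hc / (m_p * cp)
Denominator = 20.5 * 1.15 = 23.5750
Temperature rise = 45240 / 23.5750 = 1918.98 K
T_ad = 129 + 1918.98 = 2047.98 deg C


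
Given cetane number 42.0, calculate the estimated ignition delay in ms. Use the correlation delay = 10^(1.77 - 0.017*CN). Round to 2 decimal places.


delay = 10^(1.77 - 0.017*CN)
Exponent = 1.77 - 0.017*42.0 = 1.0560
delay = 10^1.0560 = 11.38 ms


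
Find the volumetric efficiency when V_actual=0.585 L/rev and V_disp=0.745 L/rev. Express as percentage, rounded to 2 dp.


eta_v = (V_actual / V_disp) * 100
Ratio = 0.585 / 0.745 = 0.7852
eta_v = 0.7852 * 100 = 78.52%


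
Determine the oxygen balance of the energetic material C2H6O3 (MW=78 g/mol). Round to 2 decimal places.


OB = -1600 * (2C + H/2 - O) / MW
Inner = 2*2 + 6/2 - 3 = 4.00
OB = -1600 * 4.00 / 78 = -82.05%


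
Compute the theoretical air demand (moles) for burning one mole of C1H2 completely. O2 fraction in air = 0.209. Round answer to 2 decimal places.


Balanced combustion: C1H2 + 1.5 O2 -> 1 CO2 + 1 H2O
O2 needed = C + H/4 = 1 + 2/4 = 1.50 moles
Air moles = O2 / 0.209 = 1.50 / 0.209 = 7.18 moles air


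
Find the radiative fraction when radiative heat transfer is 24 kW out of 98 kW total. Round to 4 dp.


f_rad = Q_rad / Q_total
f_rad = 24 / 98 = 0.2449


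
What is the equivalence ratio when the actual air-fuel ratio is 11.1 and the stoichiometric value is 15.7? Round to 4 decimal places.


phi = AFR_stoich / AFR_actual
phi = 15.7 / 11.1 = 1.4144


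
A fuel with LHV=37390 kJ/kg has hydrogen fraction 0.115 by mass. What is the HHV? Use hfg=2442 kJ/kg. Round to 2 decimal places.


HHV = LHV + hfg * 9 * H
Water addition = 2442 * 9 * 0.115 = 2527.470 kJ/kg
HHV = 37390 + 2527.470 = 39917.47 kJ/kg


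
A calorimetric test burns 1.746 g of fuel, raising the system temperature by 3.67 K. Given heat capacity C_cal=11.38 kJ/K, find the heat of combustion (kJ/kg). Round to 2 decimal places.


Hc = C_cal * delta_T / m_fuel
Q_released = 11.38 * 3.67 = 41.7646 kJ
m_fuel = 1.746 g = 1.746/1000 kg = 0.001746 kg
Hc = 41.7646 / 0.001746 = 23920.16 kJ/kg


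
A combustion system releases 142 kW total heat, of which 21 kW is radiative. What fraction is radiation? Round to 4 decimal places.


f_rad = Q_rad / Q_total
f_rad = 21 / 142 = 0.1479


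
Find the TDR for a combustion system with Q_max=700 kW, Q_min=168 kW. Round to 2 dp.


TDR = Q_max / Q_min
TDR = 700 / 168 = 4.17


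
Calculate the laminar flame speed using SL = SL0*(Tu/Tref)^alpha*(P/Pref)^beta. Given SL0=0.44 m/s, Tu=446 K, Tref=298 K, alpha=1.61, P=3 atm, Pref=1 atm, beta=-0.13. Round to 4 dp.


SL = SL0 * (Tu/Tref)^alpha * (P/Pref)^beta
T ratio = 446/298 = 1.49664430
(T ratio)^alpha = 1.49664430^1.61 = 1.913996
(P/Pref)^beta = 3^(-0.13) = 0.866910
SL = 0.44 * 1.913996 * 0.866910 = 0.7301 m/s


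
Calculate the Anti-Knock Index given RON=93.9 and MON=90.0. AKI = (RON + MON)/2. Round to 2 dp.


AKI = (RON + MON) / 2
AKI = (93.9 + 90.0) / 2
AKI = 183.9 / 2 = 91.95


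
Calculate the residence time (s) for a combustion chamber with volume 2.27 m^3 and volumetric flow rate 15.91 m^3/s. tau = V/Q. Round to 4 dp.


tau = V / Q_flow
tau = 2.27 / 15.91 = 0.1427 s


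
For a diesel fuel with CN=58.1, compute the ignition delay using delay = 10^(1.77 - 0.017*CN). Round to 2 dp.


delay = 10^(1.77 - 0.017*CN)
Exponent = 1.77 - 0.017*58.1 = 0.7823
delay = 10^0.7823 = 6.06 ms


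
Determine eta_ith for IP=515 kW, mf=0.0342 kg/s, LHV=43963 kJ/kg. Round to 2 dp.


eta_ith = (IP / (mf * LHV)) * 100
Denominator = 0.0342 * 43963 = 1503.5346 kW
eta_ith = (515 / 1503.5346) * 100 = 34.25%


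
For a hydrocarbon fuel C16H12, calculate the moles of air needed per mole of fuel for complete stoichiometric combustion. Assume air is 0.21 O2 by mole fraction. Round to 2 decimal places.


Balanced combustion: C16H12 + 19 O2 -> 16 CO2 + 6 H2O
O2 needed = C + H/4 = 16 + 12/4 = 19.00 moles
Air moles = O2 / 0.21 = 19.00 / 0.21 = 90.48 moles air


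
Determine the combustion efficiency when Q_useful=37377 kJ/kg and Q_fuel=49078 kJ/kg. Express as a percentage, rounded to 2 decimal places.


Efficiency = (Q_useful / Q_fuel) * 100
Efficiency = (37377 / 49078) * 100
Efficiency = 0.7616 * 100 = 76.16%


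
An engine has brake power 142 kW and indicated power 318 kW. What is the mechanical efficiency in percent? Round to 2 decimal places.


eta_mech = (BP / IP) * 100
Ratio = 142 / 318 = 0.4465
eta_mech = 0.4465 * 100 = 44.65%


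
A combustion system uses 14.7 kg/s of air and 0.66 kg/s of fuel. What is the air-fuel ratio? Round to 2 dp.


AFR = m_air / m_fuel
AFR = 14.7 / 0.66 = 22.27


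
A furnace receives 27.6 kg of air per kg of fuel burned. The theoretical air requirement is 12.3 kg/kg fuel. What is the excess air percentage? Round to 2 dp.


Excess air = actual - stoichiometric = 27.6 - 12.3 = 15.30 kg/kg fuel
Excess air % = (excess / stoich) * 100 = (15.30 / 12.3) * 100 = 124.39%


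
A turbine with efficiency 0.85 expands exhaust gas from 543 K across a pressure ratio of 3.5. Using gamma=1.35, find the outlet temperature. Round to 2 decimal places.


T_out = T_in * (1 - eta * (1 - PR^(-(gamma-1)/gamma)))
Exponent = -(1.35-1)/1.35 = -0.25925926
PR^exp = 3.5^(-0.25925926) = 0.72267881
Factor = 1 - 0.85*(1 - 0.72267881) = 0.76427699
T_out = 543 * 0.76427699 = 415.00 K


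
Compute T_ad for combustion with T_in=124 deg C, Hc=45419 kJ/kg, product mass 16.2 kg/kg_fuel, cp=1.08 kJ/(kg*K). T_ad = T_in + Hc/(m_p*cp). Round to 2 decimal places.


T_ad = T_in + Hc / (m_p * cp)
Denominator = 16.2 * 1.08 = 17.4960
Temperature rise = 45419 / 17.4960 = 2595.96 K
T_ad = 124 + 2595.96 = 2719.96 deg C


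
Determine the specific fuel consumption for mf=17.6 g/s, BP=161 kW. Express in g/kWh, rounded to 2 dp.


SFC = (mf / BP) * 3600
Rate = 17.6 / 161 = 0.109317 g/(s*kW)
SFC = 0.109317 * 3600 = 393.54 g/kWh


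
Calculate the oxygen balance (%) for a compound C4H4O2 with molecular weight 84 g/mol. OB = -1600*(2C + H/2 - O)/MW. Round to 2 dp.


OB = -1600 * (2C + H/2 - O) / MW
Inner = 2*4 + 4/2 - 2 = 8.00
OB = -1600 * 8.00 / 84 = -152.38%


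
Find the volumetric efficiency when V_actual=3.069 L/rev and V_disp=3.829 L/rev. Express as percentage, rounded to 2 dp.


eta_v = (V_actual / V_disp) * 100
Ratio = 3.069 / 3.829 = 0.8015
eta_v = 0.8015 * 100 = 80.15%


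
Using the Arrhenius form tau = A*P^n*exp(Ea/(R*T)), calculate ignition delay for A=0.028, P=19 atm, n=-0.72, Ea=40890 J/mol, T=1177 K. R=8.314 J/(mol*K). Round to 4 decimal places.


tau = A * P^n * exp(Ea/(R*T))
P^n = 19^(-0.72) = 0.12003210
Ea/(R*T) = 40890/(8.314*1177) = 4.178598
exp(Ea/(R*T)) = 65.274297
tau = 0.028 * 0.12003210 * 65.274297 = 0.2194 ms


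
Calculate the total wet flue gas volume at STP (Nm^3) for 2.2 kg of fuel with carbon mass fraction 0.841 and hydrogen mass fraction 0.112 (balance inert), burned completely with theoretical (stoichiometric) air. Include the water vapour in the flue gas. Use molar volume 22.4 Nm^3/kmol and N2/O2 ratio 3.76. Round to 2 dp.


Per kg fuel: CO2 = (C/12 kmol)*22.4 = (0.841/12)*22.4 = 1.56987 Nm^3
Per kg fuel: H2O = (H/2 kmol)*22.4 = (0.112/2)*22.4 = 1.25440 Nm^3
O2 needed per kg fuel = C/12 + H/4 = 0.841/12 + 0.112/4 = 0.09808333 kmol
Per kg fuel: N2 = O2*3.76*22.4 = 0.09808333*3.76*22.4 = 8.26097 Nm^3
Total per kg = 1.56987 + 1.25440 + 8.26097 = 11.08524 Nm^3
Total = 11.08524 * 2.2 = 24.39 Nm^3


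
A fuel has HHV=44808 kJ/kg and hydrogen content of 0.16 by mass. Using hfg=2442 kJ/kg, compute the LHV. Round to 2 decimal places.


LHV = HHV - hfg * 9 * H
Water correction = 2442 * 9 * 0.16 = 3516.480 kJ/kg
LHV = 44808 - 3516.480 = 41291.52 kJ/kg


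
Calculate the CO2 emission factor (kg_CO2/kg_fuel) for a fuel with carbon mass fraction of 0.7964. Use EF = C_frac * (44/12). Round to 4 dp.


EF = C_frac * (M_CO2 / M_C)
EF = 0.7964 * (44/12)
EF = 0.7964 * 3.666667 = 2.9201 kg_CO2/kg_fuel


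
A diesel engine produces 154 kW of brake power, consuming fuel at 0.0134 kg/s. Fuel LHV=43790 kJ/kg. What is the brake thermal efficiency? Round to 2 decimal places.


eta_BTE = (BP / (mf * LHV)) * 100
Denominator = 0.0134 * 43790 = 586.7860 kW
eta_BTE = (154 / 586.7860) * 100 = 26.24%


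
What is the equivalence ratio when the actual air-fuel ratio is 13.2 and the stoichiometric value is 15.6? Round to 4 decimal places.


phi = AFR_stoich / AFR_actual
phi = 15.6 / 13.2 = 1.1818


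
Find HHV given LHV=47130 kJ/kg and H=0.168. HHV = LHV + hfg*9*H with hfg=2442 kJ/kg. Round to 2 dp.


HHV = LHV + hfg * 9 * H
Water addition = 2442 * 9 * 0.168 = 3692.304 kJ/kg
HHV = 47130 + 3692.304 = 50822.30 kJ/kg


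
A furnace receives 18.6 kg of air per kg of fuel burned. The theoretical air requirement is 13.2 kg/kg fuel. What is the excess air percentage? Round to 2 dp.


Excess air = actual - stoichiometric = 18.6 - 13.2 = 5.40 kg/kg fuel
Excess air % = (excess / stoich) * 100 = (5.40 / 13.2) * 100 = 40.91%


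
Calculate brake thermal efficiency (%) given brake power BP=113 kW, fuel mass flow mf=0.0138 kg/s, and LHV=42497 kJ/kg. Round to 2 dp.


eta_BTE = (BP / (mf * LHV)) * 100
Denominator = 0.0138 * 42497 = 586.4586 kW
eta_BTE = (113 / 586.4586) * 100 = 19.27%


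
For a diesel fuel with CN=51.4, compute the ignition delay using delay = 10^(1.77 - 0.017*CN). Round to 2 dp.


delay = 10^(1.77 - 0.017*CN)
Exponent = 1.77 - 0.017*51.4 = 0.8962
delay = 10^0.8962 = 7.87 ms


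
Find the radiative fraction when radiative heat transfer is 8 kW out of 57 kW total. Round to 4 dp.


f_rad = Q_rad / Q_total
f_rad = 8 / 57 = 0.1404


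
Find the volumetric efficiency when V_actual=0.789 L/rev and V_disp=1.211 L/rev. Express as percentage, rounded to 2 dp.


eta_v = (V_actual / V_disp) * 100
Ratio = 0.789 / 1.211 = 0.6515
eta_v = 0.6515 * 100 = 65.15%


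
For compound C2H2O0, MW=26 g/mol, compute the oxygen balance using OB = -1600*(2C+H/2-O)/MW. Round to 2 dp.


OB = -1600 * (2C + H/2 - O) / MW
Inner = 2*2 + 2/2 - 0 = 5.00
OB = -1600 * 5.00 / 26 = -307.69%


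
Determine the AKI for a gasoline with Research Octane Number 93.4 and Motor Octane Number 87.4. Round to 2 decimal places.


AKI = (RON + MON) / 2
AKI = (93.4 + 87.4) / 2
AKI = 180.8 / 2 = 90.40


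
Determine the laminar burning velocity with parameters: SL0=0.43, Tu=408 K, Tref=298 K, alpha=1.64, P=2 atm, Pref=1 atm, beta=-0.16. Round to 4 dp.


SL = SL0 * (Tu/Tref)^alpha * (P/Pref)^beta
T ratio = 408/298 = 1.36912752
(T ratio)^alpha = 1.36912752^1.64 = 1.674048
(P/Pref)^beta = 2^(-0.16) = 0.895025
SL = 0.43 * 1.674048 * 0.895025 = 0.6443 m/s


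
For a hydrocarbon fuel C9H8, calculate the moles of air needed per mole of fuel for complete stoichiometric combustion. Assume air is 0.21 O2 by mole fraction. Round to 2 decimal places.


Balanced combustion: C9H8 + 11 O2 -> 9 CO2 + 4 H2O
O2 needed = C + H/4 = 9 + 8/4 = 11.00 moles
Air moles = O2 / 0.21 = 11.00 / 0.21 = 52.38 moles air


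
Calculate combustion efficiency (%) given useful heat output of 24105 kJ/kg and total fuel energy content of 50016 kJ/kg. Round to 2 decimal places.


Efficiency = (Q_useful / Q_fuel) * 100
Efficiency = (24105 / 50016) * 100
Efficiency = 0.4819 * 100 = 48.19%


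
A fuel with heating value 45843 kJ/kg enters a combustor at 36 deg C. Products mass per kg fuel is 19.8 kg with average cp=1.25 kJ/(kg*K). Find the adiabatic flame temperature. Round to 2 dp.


T_ad = T_in + Hc / (m_p * cp)
Denominator = 19.8 * 1.25 = 24.7500
Temperature rise = 45843 / 24.7500 = 1852.24 K
T_ad = 36 + 1852.24 = 1888.24 deg C


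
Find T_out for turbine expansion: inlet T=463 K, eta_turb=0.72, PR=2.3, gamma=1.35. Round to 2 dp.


T_out = T_in * (1 - eta * (1 - PR^(-(gamma-1)/gamma)))
Exponent = -(1.35-1)/1.35 = -0.25925926
PR^exp = 2.3^(-0.25925926) = 0.80578413
Factor = 1 - 0.72*(1 - 0.80578413) = 0.86016457
T_out = 463 * 0.86016457 = 398.26 K


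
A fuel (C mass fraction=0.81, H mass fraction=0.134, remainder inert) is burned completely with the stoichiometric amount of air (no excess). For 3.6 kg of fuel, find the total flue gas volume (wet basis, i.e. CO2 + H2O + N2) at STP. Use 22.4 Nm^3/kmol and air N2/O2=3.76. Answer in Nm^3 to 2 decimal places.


Per kg fuel: CO2 = (C/12 kmol)*22.4 = (0.81/12)*22.4 = 1.51200 Nm^3
Per kg fuel: H2O = (H/2 kmol)*22.4 = (0.134/2)*22.4 = 1.50080 Nm^3
O2 needed per kg fuel = C/12 + H/4 = 0.81/12 + 0.134/4 = 0.10100000 kmol
Per kg fuel: N2 = O2*3.76*22.4 = 0.10100000*3.76*22.4 = 8.50662 Nm^3
Total per kg = 1.51200 + 1.50080 + 8.50662 = 11.51942 Nm^3
Total = 11.51942 * 3.6 = 41.47 Nm^3


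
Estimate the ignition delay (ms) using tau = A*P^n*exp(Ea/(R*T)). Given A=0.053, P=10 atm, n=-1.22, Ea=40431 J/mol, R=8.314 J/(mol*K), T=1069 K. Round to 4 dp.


tau = A * P^n * exp(Ea/(R*T))
P^n = 10^(-1.22) = 0.06025596
Ea/(R*T) = 40431/(8.314*1069) = 4.549113
exp(Ea/(R*T)) = 94.548539
tau = 0.053 * 0.06025596 * 94.548539 = 0.3019 ms


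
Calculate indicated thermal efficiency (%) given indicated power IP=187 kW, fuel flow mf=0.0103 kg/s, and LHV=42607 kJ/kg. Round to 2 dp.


eta_ith = (IP / (mf * LHV)) * 100
Denominator = 0.0103 * 42607 = 438.8521 kW
eta_ith = (187 / 438.8521) * 100 = 42.61%


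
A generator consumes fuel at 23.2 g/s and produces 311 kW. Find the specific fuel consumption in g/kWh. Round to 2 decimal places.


SFC = (mf / BP) * 3600
Rate = 23.2 / 311 = 0.074598 g/(s*kW)
SFC = 0.074598 * 3600 = 268.55 g/kWh


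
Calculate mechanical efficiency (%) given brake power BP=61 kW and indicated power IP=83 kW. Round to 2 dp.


eta_mech = (BP / IP) * 100
Ratio = 61 / 83 = 0.7349
eta_mech = 0.7349 * 100 = 73.49%


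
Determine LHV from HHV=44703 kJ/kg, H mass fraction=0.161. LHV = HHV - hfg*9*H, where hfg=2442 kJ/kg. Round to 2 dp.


LHV = HHV - hfg * 9 * H
Water correction = 2442 * 9 * 0.161 = 3538.458 kJ/kg
LHV = 44703 - 3538.458 = 41164.54 kJ/kg
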